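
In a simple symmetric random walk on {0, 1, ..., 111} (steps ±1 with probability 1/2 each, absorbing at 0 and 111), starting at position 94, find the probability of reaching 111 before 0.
P(hit 111 before 0) = 94/111

Let u_k = P(hit 111 before 0 | start at k). Then u_0 = 0, u_111 = 1, and u_k = u_{k-1}/2 + u_{k+1}/2 for 1 ≤ k ≤ 110. This harmonic recurrence is solved by u_k = k/111, giving u_94 = 94/111.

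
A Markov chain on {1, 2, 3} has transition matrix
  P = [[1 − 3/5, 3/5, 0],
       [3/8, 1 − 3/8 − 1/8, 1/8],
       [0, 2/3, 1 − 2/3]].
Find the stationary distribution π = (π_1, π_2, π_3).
π = (10/29, 16/29, 3/29)

This is a birth-death chain on three states, which satisfies detailed balance: π_1 · P_{12} = π_2 · P_{21} and π_2 · P_{23} = π_3 · P_{32}.
From π_1 · 3/5 = π_2 · 3/8: π_2/π_1 = (3/5)/(3/8) = 8/5.
From π_2 · 1/8 = π_3 · 2/3: π_3/π_2 = (1/8)/(2/3) = 3/16.
Take π_1 proportional to 1; then unnormalized π = (1, 8/5, 3/10). Normalize by dividing by the sum 29/10:
  π = (10/29, 16/29, 3/29).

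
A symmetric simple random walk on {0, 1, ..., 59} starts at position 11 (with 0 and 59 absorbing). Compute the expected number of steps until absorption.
E[τ | X_0 = 11] = 528

Let v_k = E[τ | X_0 = k]. Boundary: v_0 = v_59 = 0. Recurrence: v_k = 1 + (v_{k-1} + v_{k+1})/2 for 1 ≤ k ≤ 58. The particular solution to v_k − (v_{k-1} + v_{k+1})/2 = 1 is v_k = −k^2. Adding homogeneous solution A + B k and matching boundaries gives v_k = k (59 − k). Substituting k = 11: v_11 = 11 · 48 = 528.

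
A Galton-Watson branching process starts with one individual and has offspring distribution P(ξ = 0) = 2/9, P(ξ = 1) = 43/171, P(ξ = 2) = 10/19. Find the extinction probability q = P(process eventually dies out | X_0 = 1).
q = 19/45

The pgf is f(s) = 2/9 + 43/171·s + 10/19·s². The extinction probability q is the smallest fixed point of f in [0, 1]. Setting s = f(s):
  10/19·s² + (43/171 − 1)·s + 2/9 = 0
  10/19·s² − (2/9 + 10/19)·s + 2/9 = 0
which factors as (s − 1)·(10/19·s − 2/9) = 0, giving roots s = 1 and s = (2/9)/(10/19) = 19/45.
Mean offspring μ = 43/171 + 2·10/19 = 223/171 > 1 (supercritical), so q < 1. The extinction probability is the smaller root: q = (2/9)/(10/19) = 19/45.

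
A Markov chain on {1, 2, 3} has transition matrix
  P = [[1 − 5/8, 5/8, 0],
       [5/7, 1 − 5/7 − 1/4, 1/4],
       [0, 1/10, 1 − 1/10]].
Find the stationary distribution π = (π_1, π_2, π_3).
π = (16/65, 14/65, 7/13)

This is a birth-death chain on three states, which satisfies detailed balance: π_1 · P_{12} = π_2 · P_{21} and π_2 · P_{23} = π_3 · P_{32}.
From π_1 · 5/8 = π_2 · 5/7: π_2/π_1 = (5/8)/(5/7) = 7/8.
From π_2 · 1/4 = π_3 · 1/10: π_3/π_2 = (1/4)/(1/10) = 5/2.
Take π_1 proportional to 1; then unnormalized π = (1, 7/8, 35/16). Normalize by dividing by the sum 65/16:
  π = (16/65, 14/65, 7/13).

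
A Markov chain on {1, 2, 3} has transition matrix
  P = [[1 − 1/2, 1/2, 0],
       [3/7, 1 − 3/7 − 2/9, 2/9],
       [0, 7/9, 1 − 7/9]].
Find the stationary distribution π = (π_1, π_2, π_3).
π = (2/5, 7/15, 2/15)

This is a birth-death chain on three states, which satisfies detailed balance: π_1 · P_{12} = π_2 · P_{21} and π_2 · P_{23} = π_3 · P_{32}.
From π_1 · 1/2 = π_2 · 3/7: π_2/π_1 = (1/2)/(3/7) = 7/6.
From π_2 · 2/9 = π_3 · 7/9: π_3/π_2 = (2/9)/(7/9) = 2/7.
Take π_1 proportional to 1; then unnormalized π = (1, 7/6, 1/3). Normalize by dividing by the sum 5/2:
  π = (2/5, 7/15, 2/15).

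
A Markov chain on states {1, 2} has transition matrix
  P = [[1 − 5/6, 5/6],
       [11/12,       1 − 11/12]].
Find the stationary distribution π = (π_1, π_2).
π_1 = 11/21, π_2 = 10/21

Solve πP = π with π_1 + π_2 = 1. From πP = π: π_1 · (1 − 5/6) + π_2 · 11/12 = π_1 ⇒ π_2 · 11/12 = π_1 · 5/6 ⇒ π_2/π_1 = (5/6)/(11/12) = 10/11. Together with π_1 + π_2 = 1:
  π_1 = (11/12)/(5/6 + 11/12) = (11/12)/(7/4) = 11/21,
  π_2 = (5/6)/(5/6 + 11/12) = (5/6)/(7/4) = 10/21.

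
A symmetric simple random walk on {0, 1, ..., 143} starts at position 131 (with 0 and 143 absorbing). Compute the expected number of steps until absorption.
E[τ | X_0 = 131] = 1572

Let v_k = E[τ | X_0 = k]. Boundary: v_0 = v_143 = 0. Recurrence: v_k = 1 + (v_{k-1} + v_{k+1})/2 for 1 ≤ k ≤ 142. The particular solution to v_k − (v_{k-1} + v_{k+1})/2 = 1 is v_k = −k^2. Adding homogeneous solution A + B k and matching boundaries gives v_k = k (143 − k). Substituting k = 131: v_131 = 131 · 12 = 1572.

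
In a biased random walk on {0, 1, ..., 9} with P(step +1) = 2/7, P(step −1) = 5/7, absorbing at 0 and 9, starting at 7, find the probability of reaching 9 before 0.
P(hit 9 before 0) = (1 − (5/2)^7) / (1 − (5/2)^9) = 103996/650871

Let u_k denote P(reach 9 before 0 | start at k). Boundary: u_0 = 0, u_9 = 1. Recurrence: u_k = 2/7·u_{k+1} + 5/7·u_{k-1} for 1 ≤ k ≤ 8. Try u_k = A + B·r^k with r = q/p = (5/7)/(2/7) = 5/2. Substitution satisfies the recurrence; boundary conditions give:
  u_k = (1 − r^k) / (1 − r^N) = (1 − (5/2)^7) / (1 − (5/2)^9) = 103996/650871.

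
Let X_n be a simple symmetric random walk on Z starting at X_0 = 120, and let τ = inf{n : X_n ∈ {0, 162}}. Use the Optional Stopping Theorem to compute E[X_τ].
E[X_τ] = 120

X_n is a martingale and τ is a bounded-mean stopping time (indeed τ is finite a.s. with bounded expectation since the walk is in a bounded region). By the OST, E[X_τ] = E[X_0] = 120. Equivalently: E[X_τ] = 162 · P(hit 162 first) + 0 · P(hit 0 first) = 162 · (120/162) = 120.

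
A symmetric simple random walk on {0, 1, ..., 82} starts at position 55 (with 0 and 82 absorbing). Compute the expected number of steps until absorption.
E[τ | X_0 = 55] = 1485

Let v_k = E[τ | X_0 = k]. Boundary: v_0 = v_82 = 0. Recurrence: v_k = 1 + (v_{k-1} + v_{k+1})/2 for 1 ≤ k ≤ 81. The particular solution to v_k − (v_{k-1} + v_{k+1})/2 = 1 is v_k = −k^2. Adding homogeneous solution A + B k and matching boundaries gives v_k = k (82 − k). Substituting k = 55: v_55 = 55 · 27 = 1485.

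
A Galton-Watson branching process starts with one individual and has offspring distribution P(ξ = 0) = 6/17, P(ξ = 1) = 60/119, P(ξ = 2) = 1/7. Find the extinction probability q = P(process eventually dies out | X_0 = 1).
q = 1

Mean offspring μ = 0·6/17 + 1·60/119 + 2·1/7 = 94/119 ≤ 1. For μ ≤ 1 with offspring not concentrated at 1, the Galton-Watson process goes extinct almost surely, so q = 1.
(Algebraic check: The pgf is f(s) = 6/17 + 60/119·s + 1/7·s². The extinction probability q is the smallest fixed point of f in [0, 1]. Setting s = f(s):
  1/7·s² + (60/119 − 1)·s + 6/17 = 0
  1/7·s² − (6/17 + 1/7)·s + 6/17 = 0
which factors as (s − 1)·(1/7·s − 6/17) = 0, giving roots s = 1 and s = (6/17)/(1/7) = 42/17. Since 42/17 ≥ 1, the smallest root in [0, 1] is s = 1.)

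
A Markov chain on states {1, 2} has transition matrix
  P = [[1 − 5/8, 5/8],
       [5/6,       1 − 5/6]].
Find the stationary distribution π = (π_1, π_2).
π_1 = 4/7, π_2 = 3/7

Solve πP = π with π_1 + π_2 = 1. From πP = π: π_1 · (1 − 5/8) + π_2 · 5/6 = π_1 ⇒ π_2 · 5/6 = π_1 · 5/8 ⇒ π_2/π_1 = (5/8)/(5/6) = 3/4. Together with π_1 + π_2 = 1:
  π_1 = (5/6)/(5/8 + 5/6) = (5/6)/(35/24) = 4/7,
  π_2 = (5/8)/(5/8 + 5/6) = (5/8)/(35/24) = 3/7.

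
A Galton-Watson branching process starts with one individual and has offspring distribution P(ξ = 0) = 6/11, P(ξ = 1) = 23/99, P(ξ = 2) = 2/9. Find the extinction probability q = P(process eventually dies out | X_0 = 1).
q = 1

Mean offspring μ = 0·6/11 + 1·23/99 + 2·2/9 = 67/99 ≤ 1. For μ ≤ 1 with offspring not concentrated at 1, the Galton-Watson process goes extinct almost surely, so q = 1.
(Algebraic check: The pgf is f(s) = 6/11 + 23/99·s + 2/9·s². The extinction probability q is the smallest fixed point of f in [0, 1]. Setting s = f(s):
  2/9·s² + (23/99 − 1)·s + 6/11 = 0
  2/9·s² − (6/11 + 2/9)·s + 6/11 = 0
which factors as (s − 1)·(2/9·s − 6/11) = 0, giving roots s = 1 and s = (6/11)/(2/9) = 27/11. Since 27/11 ≥ 1, the smallest root in [0, 1] is s = 1.)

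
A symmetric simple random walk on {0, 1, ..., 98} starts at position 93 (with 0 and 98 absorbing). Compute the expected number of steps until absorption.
E[τ | X_0 = 93] = 465

Let v_k = E[τ | X_0 = k]. Boundary: v_0 = v_98 = 0. Recurrence: v_k = 1 + (v_{k-1} + v_{k+1})/2 for 1 ≤ k ≤ 97. The particular solution to v_k − (v_{k-1} + v_{k+1})/2 = 1 is v_k = −k^2. Adding homogeneous solution A + B k and matching boundaries gives v_k = k (98 − k). Substituting k = 93: v_93 = 93 · 5 = 465.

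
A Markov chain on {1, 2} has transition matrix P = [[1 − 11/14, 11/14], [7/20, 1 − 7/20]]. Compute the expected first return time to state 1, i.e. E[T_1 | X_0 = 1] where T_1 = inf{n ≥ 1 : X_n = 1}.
E[T_1 | X_0 = 1] = 1/π_1 = 159/49

For an irreducible recurrent Markov chain with stationary distribution π, E[T_i | X_0 = i] = 1/π_i (Kac's formula). Here π_1 = (7/20)/(11/14 + 7/20) = (7/20)/(159/140) = 49/159, so E[T_1 | X_0 = 1] = 1/π_1 = (11/14 + 7/20)/(7/20) = (159/140)/(7/20) = 159/49.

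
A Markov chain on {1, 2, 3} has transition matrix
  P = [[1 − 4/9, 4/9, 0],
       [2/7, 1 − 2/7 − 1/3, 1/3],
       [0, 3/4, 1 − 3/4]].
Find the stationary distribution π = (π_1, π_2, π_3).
π = (81/263, 126/263, 56/263)

This is a birth-death chain on three states, which satisfies detailed balance: π_1 · P_{12} = π_2 · P_{21} and π_2 · P_{23} = π_3 · P_{32}.
From π_1 · 4/9 = π_2 · 2/7: π_2/π_1 = (4/9)/(2/7) = 14/9.
From π_2 · 1/3 = π_3 · 3/4: π_3/π_2 = (1/3)/(3/4) = 4/9.
Take π_1 proportional to 1; then unnormalized π = (1, 14/9, 56/81). Normalize by dividing by the sum 263/81:
  π = (81/263, 126/263, 56/263).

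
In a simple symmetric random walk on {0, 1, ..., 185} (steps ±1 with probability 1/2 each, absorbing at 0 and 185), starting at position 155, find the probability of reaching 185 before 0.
P(hit 185 before 0) = 155/185 = 31/37

Let u_k = P(hit 185 before 0 | start at k). Then u_0 = 0, u_185 = 1, and u_k = u_{k-1}/2 + u_{k+1}/2 for 1 ≤ k ≤ 184. This harmonic recurrence is solved by u_k = k/185, giving u_155 = 155/185 = 31/37.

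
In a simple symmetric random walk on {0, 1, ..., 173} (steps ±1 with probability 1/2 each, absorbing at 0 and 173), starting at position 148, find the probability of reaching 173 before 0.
P(hit 173 before 0) = 148/173

Let u_k = P(hit 173 before 0 | start at k). Then u_0 = 0, u_173 = 1, and u_k = u_{k-1}/2 + u_{k+1}/2 for 1 ≤ k ≤ 172. This harmonic recurrence is solved by u_k = k/173, giving u_148 = 148/173.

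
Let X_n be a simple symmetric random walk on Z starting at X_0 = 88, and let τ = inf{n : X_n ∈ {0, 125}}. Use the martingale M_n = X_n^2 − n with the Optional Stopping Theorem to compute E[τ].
E[τ] = 3256

M_n = X_n^2 − n is a martingale (since E[X_{n+1}^2 | F_n] = X_n^2 + 1). By OST (τ has finite mean in a bounded region), E[M_τ] = E[M_0] = X_0^2 − 0 = 88^2 = 7744. Also E[M_τ] = E[X_τ^2] − E[τ]. The walk exits at 0 or 125, with P(hit 125 first) = 88/125, so E[X_τ^2] = 125^2 · 88/125 + 0 = 11000. Thus E[τ] = E[X_τ^2] − E[M_τ] = 11000 − 7744 = 3256 = 88(125 − 88) = 3256.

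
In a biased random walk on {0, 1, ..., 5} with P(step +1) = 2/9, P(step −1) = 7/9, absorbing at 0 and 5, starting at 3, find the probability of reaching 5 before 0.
P(hit 5 before 0) = (1 − (7/2)^3) / (1 − (7/2)^5) = 268/3355

Let u_k denote P(reach 5 before 0 | start at k). Boundary: u_0 = 0, u_5 = 1. Recurrence: u_k = 2/9·u_{k+1} + 7/9·u_{k-1} for 1 ≤ k ≤ 4. Try u_k = A + B·r^k with r = q/p = (7/9)/(2/9) = 7/2. Substitution satisfies the recurrence; boundary conditions give:
  u_k = (1 − r^k) / (1 − r^N) = (1 − (7/2)^3) / (1 − (7/2)^5) = 268/3355.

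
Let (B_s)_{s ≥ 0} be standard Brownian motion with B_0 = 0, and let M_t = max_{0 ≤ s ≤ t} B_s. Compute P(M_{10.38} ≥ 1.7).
P(M_{10.38} ≥ 1.7) = 2·P(B_{10.38} ≥ 1.7) = 2(1 − Φ(1.7/√10.38)) ≈ 0.5977

By the reflection principle for Brownian motion, P(M_t ≥ a) = 2 · P(B_t ≥ a) for a ≥ 0. Since B_t ~ N(0, t), P(B_t ≥ 1.7) = 1 − Φ(1.7/√t) = 1 − Φ(1.7/√10.38) = 1 − Φ(0.5277). So
  P(M_{10.38} ≥ 1.7) = 2(1 − Φ(0.5277)) ≈ 0.5977.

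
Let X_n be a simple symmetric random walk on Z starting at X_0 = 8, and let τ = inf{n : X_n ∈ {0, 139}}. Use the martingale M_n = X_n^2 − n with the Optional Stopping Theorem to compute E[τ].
E[τ] = 1048

M_n = X_n^2 − n is a martingale (since E[X_{n+1}^2 | F_n] = X_n^2 + 1). By OST (τ has finite mean in a bounded region), E[M_τ] = E[M_0] = X_0^2 − 0 = 8^2 = 64. Also E[M_τ] = E[X_τ^2] − E[τ]. The walk exits at 0 or 139, with P(hit 139 first) = 8/139, so E[X_τ^2] = 139^2 · 8/139 + 0 = 1112. Thus E[τ] = E[X_τ^2] − E[M_τ] = 1112 − 64 = 1048 = 8(139 − 8) = 1048.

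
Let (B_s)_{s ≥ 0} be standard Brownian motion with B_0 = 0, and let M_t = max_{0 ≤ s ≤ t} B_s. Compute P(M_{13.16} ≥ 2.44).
P(M_{13.16} ≥ 2.44) = 2·P(B_{13.16} ≥ 2.44) = 2(1 − Φ(2.44/√13.16)) ≈ 0.5012

By the reflection principle for Brownian motion, P(M_t ≥ a) = 2 · P(B_t ≥ a) for a ≥ 0. Since B_t ~ N(0, t), P(B_t ≥ 2.44) = 1 − Φ(2.44/√t) = 1 − Φ(2.44/√13.16) = 1 − Φ(0.6726). So
  P(M_{13.16} ≥ 2.44) = 2(1 − Φ(0.6726)) ≈ 0.5012.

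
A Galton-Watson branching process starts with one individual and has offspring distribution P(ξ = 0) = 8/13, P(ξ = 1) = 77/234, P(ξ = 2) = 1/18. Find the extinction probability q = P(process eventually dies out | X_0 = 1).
q = 1

Mean offspring μ = 0·8/13 + 1·77/234 + 2·1/18 = 103/234 ≤ 1. For μ ≤ 1 with offspring not concentrated at 1, the Galton-Watson process goes extinct almost surely, so q = 1.
(Algebraic check: The pgf is f(s) = 8/13 + 77/234·s + 1/18·s². The extinction probability q is the smallest fixed point of f in [0, 1]. Setting s = f(s):
  1/18·s² + (77/234 − 1)·s + 8/13 = 0
  1/18·s² − (8/13 + 1/18)·s + 8/13 = 0
which factors as (s − 1)·(1/18·s − 8/13) = 0, giving roots s = 1 and s = (8/13)/(1/18) = 144/13. Since 144/13 ≥ 1, the smallest root in [0, 1] is s = 1.)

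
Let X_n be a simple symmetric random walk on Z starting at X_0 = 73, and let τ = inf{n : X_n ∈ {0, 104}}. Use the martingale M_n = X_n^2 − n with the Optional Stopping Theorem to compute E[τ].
E[τ] = 2263

M_n = X_n^2 − n is a martingale (since E[X_{n+1}^2 | F_n] = X_n^2 + 1). By OST (τ has finite mean in a bounded region), E[M_τ] = E[M_0] = X_0^2 − 0 = 73^2 = 5329. Also E[M_τ] = E[X_τ^2] − E[τ]. The walk exits at 0 or 104, with P(hit 104 first) = 73/104, so E[X_τ^2] = 104^2 · 73/104 + 0 = 7592. Thus E[τ] = E[X_τ^2] − E[M_τ] = 7592 − 5329 = 2263 = 73(104 − 73) = 2263.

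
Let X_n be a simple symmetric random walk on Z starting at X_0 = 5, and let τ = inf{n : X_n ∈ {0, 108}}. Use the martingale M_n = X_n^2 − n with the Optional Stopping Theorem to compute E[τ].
E[τ] = 515

M_n = X_n^2 − n is a martingale (since E[X_{n+1}^2 | F_n] = X_n^2 + 1). By OST (τ has finite mean in a bounded region), E[M_τ] = E[M_0] = X_0^2 − 0 = 5^2 = 25. Also E[M_τ] = E[X_τ^2] − E[τ]. The walk exits at 0 or 108, with P(hit 108 first) = 5/108, so E[X_τ^2] = 108^2 · 5/108 + 0 = 540. Thus E[τ] = E[X_τ^2] − E[M_τ] = 540 − 25 = 515 = 5(108 − 5) = 515.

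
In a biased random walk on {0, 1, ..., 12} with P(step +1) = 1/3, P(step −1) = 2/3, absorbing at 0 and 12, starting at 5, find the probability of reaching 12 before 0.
P(hit 12 before 0) = (1 − (2)^5) / (1 − (2)^12) = 31/4095

Let u_k denote P(reach 12 before 0 | start at k). Boundary: u_0 = 0, u_12 = 1. Recurrence: u_k = 1/3·u_{k+1} + 2/3·u_{k-1} for 1 ≤ k ≤ 11. Try u_k = A + B·r^k with r = q/p = (2/3)/(1/3) = 2. Substitution satisfies the recurrence; boundary conditions give:
  u_k = (1 − r^k) / (1 − r^N) = (1 − (2)^5) / (1 − (2)^12) = 31/4095.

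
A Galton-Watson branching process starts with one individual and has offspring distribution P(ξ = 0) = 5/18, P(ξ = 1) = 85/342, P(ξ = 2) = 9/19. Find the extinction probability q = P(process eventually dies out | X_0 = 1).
q = 95/162

The pgf is f(s) = 5/18 + 85/342·s + 9/19·s². The extinction probability q is the smallest fixed point of f in [0, 1]. Setting s = f(s):
  9/19·s² + (85/342 − 1)·s + 5/18 = 0
  9/19·s² − (5/18 + 9/19)·s + 5/18 = 0
which factors as (s − 1)·(9/19·s − 5/18) = 0, giving roots s = 1 and s = (5/18)/(9/19) = 95/162.
Mean offspring μ = 85/342 + 2·9/19 = 409/342 > 1 (supercritical), so q < 1. The extinction probability is the smaller root: q = (5/18)/(9/19) = 95/162.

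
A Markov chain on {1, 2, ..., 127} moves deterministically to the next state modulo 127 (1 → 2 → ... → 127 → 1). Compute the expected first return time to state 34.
E[T_34 | X_0 = 34] = 127

The chain cycles deterministically, so starting at state 34 it returns in exactly 127 steps. Equivalently, the stationary distribution is uniform π_j = 1/127 for every state j, so by Kac's formula E[T_34] = 1/π_34 = 127.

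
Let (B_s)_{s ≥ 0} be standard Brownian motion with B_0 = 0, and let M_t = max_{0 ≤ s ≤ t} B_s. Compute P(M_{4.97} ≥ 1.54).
P(M_{4.97} ≥ 1.54) = 2·P(B_{4.97} ≥ 1.54) = 2(1 − Φ(1.54/√4.97)) ≈ 0.4897

By the reflection principle for Brownian motion, P(M_t ≥ a) = 2 · P(B_t ≥ a) for a ≥ 0. Since B_t ~ N(0, t), P(B_t ≥ 1.54) = 1 − Φ(1.54/√t) = 1 − Φ(1.54/√4.97) = 1 − Φ(0.6908). So
  P(M_{4.97} ≥ 1.54) = 2(1 − Φ(0.6908)) ≈ 0.4897.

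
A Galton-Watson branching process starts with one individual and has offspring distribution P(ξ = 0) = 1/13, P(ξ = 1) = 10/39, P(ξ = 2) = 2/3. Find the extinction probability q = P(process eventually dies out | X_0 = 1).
q = 3/26

The pgf is f(s) = 1/13 + 10/39·s + 2/3·s². The extinction probability q is the smallest fixed point of f in [0, 1]. Setting s = f(s):
  2/3·s² + (10/39 − 1)·s + 1/13 = 0
  2/3·s² − (1/13 + 2/3)·s + 1/13 = 0
which factors as (s − 1)·(2/3·s − 1/13) = 0, giving roots s = 1 and s = (1/13)/(2/3) = 3/26.
Mean offspring μ = 10/39 + 2·2/3 = 62/39 > 1 (supercritical), so q < 1. The extinction probability is the smaller root: q = (1/13)/(2/3) = 3/26.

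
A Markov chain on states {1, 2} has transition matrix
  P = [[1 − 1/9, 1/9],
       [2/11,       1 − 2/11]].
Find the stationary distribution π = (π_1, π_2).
π_1 = 18/29, π_2 = 11/29

Solve πP = π with π_1 + π_2 = 1. From πP = π: π_1 · (1 − 1/9) + π_2 · 2/11 = π_1 ⇒ π_2 · 2/11 = π_1 · 1/9 ⇒ π_2/π_1 = (1/9)/(2/11) = 11/18. Together with π_1 + π_2 = 1:
  π_1 = (2/11)/(1/9 + 2/11) = (2/11)/(29/99) = 18/29,
  π_2 = (1/9)/(1/9 + 2/11) = (1/9)/(29/99) = 11/29.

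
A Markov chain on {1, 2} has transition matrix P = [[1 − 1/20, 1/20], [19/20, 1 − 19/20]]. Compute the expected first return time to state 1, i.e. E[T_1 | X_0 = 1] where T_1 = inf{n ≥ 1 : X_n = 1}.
E[T_1 | X_0 = 1] = 1/π_1 = 20/19

For an irreducible recurrent Markov chain with stationary distribution π, E[T_i | X_0 = i] = 1/π_i (Kac's formula). Here π_1 = (19/20)/(1/20 + 19/20) = (19/20)/(1) = 19/20, so E[T_1 | X_0 = 1] = 1/π_1 = (1/20 + 19/20)/(19/20) = (1)/(19/20) = 20/19.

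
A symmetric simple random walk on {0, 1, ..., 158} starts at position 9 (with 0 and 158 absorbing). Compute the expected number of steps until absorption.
E[τ | X_0 = 9] = 1341

Let v_k = E[τ | X_0 = k]. Boundary: v_0 = v_158 = 0. Recurrence: v_k = 1 + (v_{k-1} + v_{k+1})/2 for 1 ≤ k ≤ 157. The particular solution to v_k − (v_{k-1} + v_{k+1})/2 = 1 is v_k = −k^2. Adding homogeneous solution A + B k and matching boundaries gives v_k = k (158 − k). Substituting k = 9: v_9 = 9 · 149 = 1341.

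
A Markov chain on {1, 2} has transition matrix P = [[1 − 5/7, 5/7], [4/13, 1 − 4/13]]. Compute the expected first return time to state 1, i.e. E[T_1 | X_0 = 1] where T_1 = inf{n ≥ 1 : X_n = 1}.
E[T_1 | X_0 = 1] = 1/π_1 = 93/28

For an irreducible recurrent Markov chain with stationary distribution π, E[T_i | X_0 = i] = 1/π_i (Kac's formula). Here π_1 = (4/13)/(5/7 + 4/13) = (4/13)/(93/91) = 28/93, so E[T_1 | X_0 = 1] = 1/π_1 = (5/7 + 4/13)/(4/13) = (93/91)/(4/13) = 93/28.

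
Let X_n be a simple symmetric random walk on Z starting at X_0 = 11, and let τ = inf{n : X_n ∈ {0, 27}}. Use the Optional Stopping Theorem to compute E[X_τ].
E[X_τ] = 11

X_n is a martingale and τ is a bounded-mean stopping time (indeed τ is finite a.s. with bounded expectation since the walk is in a bounded region). By the OST, E[X_τ] = E[X_0] = 11. Equivalently: E[X_τ] = 27 · P(hit 27 first) + 0 · P(hit 0 first) = 27 · (11/27) = 11.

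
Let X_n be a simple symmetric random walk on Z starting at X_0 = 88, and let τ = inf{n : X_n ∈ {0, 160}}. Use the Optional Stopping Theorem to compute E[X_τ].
E[X_τ] = 88

X_n is a martingale and τ is a bounded-mean stopping time (indeed τ is finite a.s. with bounded expectation since the walk is in a bounded region). By the OST, E[X_τ] = E[X_0] = 88. Equivalently: E[X_τ] = 160 · P(hit 160 first) + 0 · P(hit 0 first) = 160 · (88/160) = 88.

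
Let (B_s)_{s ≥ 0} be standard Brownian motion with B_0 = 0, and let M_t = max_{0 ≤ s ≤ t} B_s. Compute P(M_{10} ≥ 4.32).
P(M_{10} ≥ 4.32) = 2·P(B_{10} ≥ 4.32) = 2(1 − Φ(4.32/√10)) ≈ 0.1719

By the reflection principle for Brownian motion, P(M_t ≥ a) = 2 · P(B_t ≥ a) for a ≥ 0. Since B_t ~ N(0, t), P(B_t ≥ 4.32) = 1 − Φ(4.32/√t) = 1 − Φ(4.32/√10) = 1 − Φ(1.3661). So
  P(M_{10} ≥ 4.32) = 2(1 − Φ(1.3661)) ≈ 0.1719.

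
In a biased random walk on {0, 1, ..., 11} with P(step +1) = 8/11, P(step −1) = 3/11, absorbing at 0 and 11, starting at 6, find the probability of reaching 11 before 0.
P(hit 11 before 0) = (1 − (3/8)^6) / (1 − (3/8)^11) = 1713209344/1717951489

Let u_k denote P(reach 11 before 0 | start at k). Boundary: u_0 = 0, u_11 = 1. Recurrence: u_k = 8/11·u_{k+1} + 3/11·u_{k-1} for 1 ≤ k ≤ 10. Try u_k = A + B·r^k with r = q/p = (3/11)/(8/11) = 3/8. Substitution satisfies the recurrence; boundary conditions give:
  u_k = (1 − r^k) / (1 − r^N) = (1 − (3/8)^6) / (1 − (3/8)^11) = 1713209344/1717951489.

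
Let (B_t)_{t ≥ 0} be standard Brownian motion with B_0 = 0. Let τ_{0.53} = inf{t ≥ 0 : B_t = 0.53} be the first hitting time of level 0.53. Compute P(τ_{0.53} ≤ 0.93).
P(τ_{0.53} ≤ 0.93) = 2(1 − Φ(0.53/√0.93)) = 2(1 − Φ(0.5496)) ≈ 0.5826

By the reflection principle for standard BM, P(τ_b ≤ t) = 2 · P(B_t ≥ b). Since B_t ~ N(0, t), P(B_t ≥ 0.53) = 1 − Φ(0.53/√t) = 1 − Φ(0.53/√0.93) = 1 − Φ(0.5496) ≈ 0.29130. Doubling: P(τ_{0.53} ≤ 0.93) ≈ 2 · 0.29130 = 0.58260 ≈ 0.5826.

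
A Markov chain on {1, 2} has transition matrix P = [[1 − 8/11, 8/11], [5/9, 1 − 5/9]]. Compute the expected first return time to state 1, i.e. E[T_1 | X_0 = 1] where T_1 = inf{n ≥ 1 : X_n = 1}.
E[T_1 | X_0 = 1] = 1/π_1 = 127/55

For an irreducible recurrent Markov chain with stationary distribution π, E[T_i | X_0 = i] = 1/π_i (Kac's formula). Here π_1 = (5/9)/(8/11 + 5/9) = (5/9)/(127/99) = 55/127, so E[T_1 | X_0 = 1] = 1/π_1 = (8/11 + 5/9)/(5/9) = (127/99)/(5/9) = 127/55.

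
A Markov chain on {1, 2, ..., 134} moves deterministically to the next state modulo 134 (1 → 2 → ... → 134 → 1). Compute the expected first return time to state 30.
E[T_30 | X_0 = 30] = 134

The chain cycles deterministically, so starting at state 30 it returns in exactly 134 steps. Equivalently, the stationary distribution is uniform π_j = 1/134 for every state j, so by Kac's formula E[T_30] = 1/π_30 = 134.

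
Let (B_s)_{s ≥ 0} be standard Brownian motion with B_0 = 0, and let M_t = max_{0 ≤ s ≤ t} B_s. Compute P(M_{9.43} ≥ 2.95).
P(M_{9.43} ≥ 2.95) = 2·P(B_{9.43} ≥ 2.95) = 2(1 − Φ(2.95/√9.43)) ≈ 0.3367

By the reflection principle for Brownian motion, P(M_t ≥ a) = 2 · P(B_t ≥ a) for a ≥ 0. Since B_t ~ N(0, t), P(B_t ≥ 2.95) = 1 − Φ(2.95/√t) = 1 − Φ(2.95/√9.43) = 1 − Φ(0.9607). So
  P(M_{9.43} ≥ 2.95) = 2(1 − Φ(0.9607)) ≈ 0.3367.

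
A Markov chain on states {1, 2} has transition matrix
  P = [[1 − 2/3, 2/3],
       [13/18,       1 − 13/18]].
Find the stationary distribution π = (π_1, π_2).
π_1 = 13/25, π_2 = 12/25

Solve πP = π with π_1 + π_2 = 1. From πP = π: π_1 · (1 − 2/3) + π_2 · 13/18 = π_1 ⇒ π_2 · 13/18 = π_1 · 2/3 ⇒ π_2/π_1 = (2/3)/(13/18) = 12/13. Together with π_1 + π_2 = 1:
  π_1 = (13/18)/(2/3 + 13/18) = (13/18)/(25/18) = 13/25,
  π_2 = (2/3)/(2/3 + 13/18) = (2/3)/(25/18) = 12/25.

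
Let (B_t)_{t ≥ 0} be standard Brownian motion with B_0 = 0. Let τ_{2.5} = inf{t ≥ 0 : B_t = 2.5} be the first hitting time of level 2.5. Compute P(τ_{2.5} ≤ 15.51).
P(τ_{2.5} ≤ 15.51) = 2(1 − Φ(2.5/√15.51)) = 2(1 − Φ(0.6348)) ≈ 0.5256

By the reflection principle for standard BM, P(τ_b ≤ t) = 2 · P(B_t ≥ b). Since B_t ~ N(0, t), P(B_t ≥ 2.5) = 1 − Φ(2.5/√t) = 1 − Φ(2.5/√15.51) = 1 − Φ(0.6348) ≈ 0.26278. Doubling: P(τ_{2.5} ≤ 15.51) ≈ 2 · 0.26278 = 0.52556 ≈ 0.5256.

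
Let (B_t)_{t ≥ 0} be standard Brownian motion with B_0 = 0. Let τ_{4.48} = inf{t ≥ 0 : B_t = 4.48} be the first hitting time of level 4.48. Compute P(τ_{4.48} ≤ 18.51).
P(τ_{4.48} ≤ 18.51) = 2(1 − Φ(4.48/√18.51)) = 2(1 − Φ(1.0413)) ≈ 0.2977

By the reflection principle for standard BM, P(τ_b ≤ t) = 2 · P(B_t ≥ b). Since B_t ~ N(0, t), P(B_t ≥ 4.48) = 1 − Φ(4.48/√t) = 1 − Φ(4.48/√18.51) = 1 − Φ(1.0413) ≈ 0.14887. Doubling: P(τ_{4.48} ≤ 18.51) ≈ 2 · 0.14887 = 0.29774 ≈ 0.2977.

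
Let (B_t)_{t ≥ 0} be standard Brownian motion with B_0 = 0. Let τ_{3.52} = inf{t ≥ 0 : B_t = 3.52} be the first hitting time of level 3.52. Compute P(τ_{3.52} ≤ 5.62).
P(τ_{3.52} ≤ 5.62) = 2(1 − Φ(3.52/√5.62)) = 2(1 − Φ(1.4848)) ≈ 0.1376

By the reflection principle for standard BM, P(τ_b ≤ t) = 2 · P(B_t ≥ b). Since B_t ~ N(0, t), P(B_t ≥ 3.52) = 1 − Φ(3.52/√t) = 1 − Φ(3.52/√5.62) = 1 − Φ(1.4848) ≈ 0.06880. Doubling: P(τ_{3.52} ≤ 5.62) ≈ 2 · 0.06880 = 0.13760 ≈ 0.1376.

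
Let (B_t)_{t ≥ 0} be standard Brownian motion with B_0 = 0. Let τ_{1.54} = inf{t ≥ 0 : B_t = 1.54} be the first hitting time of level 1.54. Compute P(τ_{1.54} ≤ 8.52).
P(τ_{1.54} ≤ 8.52) = 2(1 − Φ(1.54/√8.52)) = 2(1 − Φ(0.5276)) ≈ 0.5978

By the reflection principle for standard BM, P(τ_b ≤ t) = 2 · P(B_t ≥ b). Since B_t ~ N(0, t), P(B_t ≥ 1.54) = 1 − Φ(1.54/√t) = 1 − Φ(1.54/√8.52) = 1 − Φ(0.5276) ≈ 0.29889. Doubling: P(τ_{1.54} ≤ 8.52) ≈ 2 · 0.29889 = 0.59778 ≈ 0.5978.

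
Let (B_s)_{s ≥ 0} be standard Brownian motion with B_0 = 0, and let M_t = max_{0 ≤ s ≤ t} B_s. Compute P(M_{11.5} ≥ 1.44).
P(M_{11.5} ≥ 1.44) = 2·P(B_{11.5} ≥ 1.44) = 2(1 − Φ(1.44/√11.5)) ≈ 0.6711

By the reflection principle for Brownian motion, P(M_t ≥ a) = 2 · P(B_t ≥ a) for a ≥ 0. Since B_t ~ N(0, t), P(B_t ≥ 1.44) = 1 − Φ(1.44/√t) = 1 − Φ(1.44/√11.5) = 1 − Φ(0.4246). So
  P(M_{11.5} ≥ 1.44) = 2(1 − Φ(0.4246)) ≈ 0.6711.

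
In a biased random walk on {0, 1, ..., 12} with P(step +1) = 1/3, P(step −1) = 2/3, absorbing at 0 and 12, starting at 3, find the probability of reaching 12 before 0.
P(hit 12 before 0) = (1 − (2)^3) / (1 − (2)^12) = 1/585

Let u_k denote P(reach 12 before 0 | start at k). Boundary: u_0 = 0, u_12 = 1. Recurrence: u_k = 1/3·u_{k+1} + 2/3·u_{k-1} for 1 ≤ k ≤ 11. Try u_k = A + B·r^k with r = q/p = (2/3)/(1/3) = 2. Substitution satisfies the recurrence; boundary conditions give:
  u_k = (1 − r^k) / (1 − r^N) = (1 − (2)^3) / (1 − (2)^12) = 1/585.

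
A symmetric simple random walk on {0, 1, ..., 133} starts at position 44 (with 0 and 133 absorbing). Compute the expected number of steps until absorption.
E[τ | X_0 = 44] = 3916

Let v_k = E[τ | X_0 = k]. Boundary: v_0 = v_133 = 0. Recurrence: v_k = 1 + (v_{k-1} + v_{k+1})/2 for 1 ≤ k ≤ 132. The particular solution to v_k − (v_{k-1} + v_{k+1})/2 = 1 is v_k = −k^2. Adding homogeneous solution A + B k and matching boundaries gives v_k = k (133 − k). Substituting k = 44: v_44 = 44 · 89 = 3916.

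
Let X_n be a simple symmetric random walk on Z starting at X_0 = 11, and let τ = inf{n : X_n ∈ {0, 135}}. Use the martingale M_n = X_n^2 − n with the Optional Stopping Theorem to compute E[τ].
E[τ] = 1364

M_n = X_n^2 − n is a martingale (since E[X_{n+1}^2 | F_n] = X_n^2 + 1). By OST (τ has finite mean in a bounded region), E[M_τ] = E[M_0] = X_0^2 − 0 = 11^2 = 121. Also E[M_τ] = E[X_τ^2] − E[τ]. The walk exits at 0 or 135, with P(hit 135 first) = 11/135, so E[X_τ^2] = 135^2 · 11/135 + 0 = 1485. Thus E[τ] = E[X_τ^2] − E[M_τ] = 1485 − 121 = 1364 = 11(135 − 11) = 1364.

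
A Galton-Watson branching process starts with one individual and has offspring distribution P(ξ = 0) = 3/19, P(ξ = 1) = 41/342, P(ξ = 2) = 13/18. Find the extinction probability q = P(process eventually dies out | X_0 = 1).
q = 54/247

The pgf is f(s) = 3/19 + 41/342·s + 13/18·s². The extinction probability q is the smallest fixed point of f in [0, 1]. Setting s = f(s):
  13/18·s² + (41/342 − 1)·s + 3/19 = 0
  13/18·s² − (3/19 + 13/18)·s + 3/19 = 0
which factors as (s − 1)·(13/18·s − 3/19) = 0, giving roots s = 1 and s = (3/19)/(13/18) = 54/247.
Mean offspring μ = 41/342 + 2·13/18 = 535/342 > 1 (supercritical), so q < 1. The extinction probability is the smaller root: q = (3/19)/(13/18) = 54/247.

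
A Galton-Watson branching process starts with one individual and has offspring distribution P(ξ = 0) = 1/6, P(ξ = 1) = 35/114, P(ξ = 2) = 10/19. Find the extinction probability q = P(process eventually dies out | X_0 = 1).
q = 19/60

The pgf is f(s) = 1/6 + 35/114·s + 10/19·s². The extinction probability q is the smallest fixed point of f in [0, 1]. Setting s = f(s):
  10/19·s² + (35/114 − 1)·s + 1/6 = 0
  10/19·s² − (1/6 + 10/19)·s + 1/6 = 0
which factors as (s − 1)·(10/19·s − 1/6) = 0, giving roots s = 1 and s = (1/6)/(10/19) = 19/60.
Mean offspring μ = 35/114 + 2·10/19 = 155/114 > 1 (supercritical), so q < 1. The extinction probability is the smaller root: q = (1/6)/(10/19) = 19/60.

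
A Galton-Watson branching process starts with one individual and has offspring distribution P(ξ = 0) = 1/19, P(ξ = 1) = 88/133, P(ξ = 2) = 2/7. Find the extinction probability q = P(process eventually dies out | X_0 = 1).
q = 7/38

The pgf is f(s) = 1/19 + 88/133·s + 2/7·s². The extinction probability q is the smallest fixed point of f in [0, 1]. Setting s = f(s):
  2/7·s² + (88/133 − 1)·s + 1/19 = 0
  2/7·s² − (1/19 + 2/7)·s + 1/19 = 0
which factors as (s − 1)·(2/7·s − 1/19) = 0, giving roots s = 1 and s = (1/19)/(2/7) = 7/38.
Mean offspring μ = 88/133 + 2·2/7 = 164/133 > 1 (supercritical), so q < 1. The extinction probability is the smaller root: q = (1/19)/(2/7) = 7/38.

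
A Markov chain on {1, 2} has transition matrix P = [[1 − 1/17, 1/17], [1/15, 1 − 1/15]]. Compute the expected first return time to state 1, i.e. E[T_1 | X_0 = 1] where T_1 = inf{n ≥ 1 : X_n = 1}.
E[T_1 | X_0 = 1] = 1/π_1 = 32/17

For an irreducible recurrent Markov chain with stationary distribution π, E[T_i | X_0 = i] = 1/π_i (Kac's formula). Here π_1 = (1/15)/(1/17 + 1/15) = (1/15)/(32/255) = 17/32, so E[T_1 | X_0 = 1] = 1/π_1 = (1/17 + 1/15)/(1/15) = (32/255)/(1/15) = 32/17.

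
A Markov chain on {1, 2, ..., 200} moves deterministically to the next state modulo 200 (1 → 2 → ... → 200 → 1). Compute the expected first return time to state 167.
E[T_167 | X_0 = 167] = 200

The chain cycles deterministically, so starting at state 167 it returns in exactly 200 steps. Equivalently, the stationary distribution is uniform π_j = 1/200 for every state j, so by Kac's formula E[T_167] = 1/π_167 = 200.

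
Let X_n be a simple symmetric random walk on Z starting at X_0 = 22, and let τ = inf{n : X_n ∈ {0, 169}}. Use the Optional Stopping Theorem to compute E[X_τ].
E[X_τ] = 22

X_n is a martingale and τ is a bounded-mean stopping time (indeed τ is finite a.s. with bounded expectation since the walk is in a bounded region). By the OST, E[X_τ] = E[X_0] = 22. Equivalently: E[X_τ] = 169 · P(hit 169 first) + 0 · P(hit 0 first) = 169 · (22/169) = 22.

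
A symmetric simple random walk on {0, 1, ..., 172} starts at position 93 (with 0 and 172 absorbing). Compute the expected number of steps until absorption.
E[τ | X_0 = 93] = 7347

Let v_k = E[τ | X_0 = k]. Boundary: v_0 = v_172 = 0. Recurrence: v_k = 1 + (v_{k-1} + v_{k+1})/2 for 1 ≤ k ≤ 171. The particular solution to v_k − (v_{k-1} + v_{k+1})/2 = 1 is v_k = −k^2. Adding homogeneous solution A + B k and matching boundaries gives v_k = k (172 − k). Substituting k = 93: v_93 = 93 · 79 = 7347.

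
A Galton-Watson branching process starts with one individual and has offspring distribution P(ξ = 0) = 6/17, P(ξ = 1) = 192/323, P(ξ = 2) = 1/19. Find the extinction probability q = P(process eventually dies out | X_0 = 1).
q = 1

Mean offspring μ = 0·6/17 + 1·192/323 + 2·1/19 = 226/323 ≤ 1. For μ ≤ 1 with offspring not concentrated at 1, the Galton-Watson process goes extinct almost surely, so q = 1.
(Algebraic check: The pgf is f(s) = 6/17 + 192/323·s + 1/19·s². The extinction probability q is the smallest fixed point of f in [0, 1]. Setting s = f(s):
  1/19·s² + (192/323 − 1)·s + 6/17 = 0
  1/19·s² − (6/17 + 1/19)·s + 6/17 = 0
which factors as (s − 1)·(1/19·s − 6/17) = 0, giving roots s = 1 and s = (6/17)/(1/19) = 114/17. Since 114/17 ≥ 1, the smallest root in [0, 1] is s = 1.)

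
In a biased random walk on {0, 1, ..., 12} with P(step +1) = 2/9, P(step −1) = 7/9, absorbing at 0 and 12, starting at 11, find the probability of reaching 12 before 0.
P(hit 12 before 0) = (1 − (7/2)^11) / (1 − (7/2)^12) = 790929878/2768256621

Let u_k denote P(reach 12 before 0 | start at k). Boundary: u_0 = 0, u_12 = 1. Recurrence: u_k = 2/9·u_{k+1} + 7/9·u_{k-1} for 1 ≤ k ≤ 11. Try u_k = A + B·r^k with r = q/p = (7/9)/(2/9) = 7/2. Substitution satisfies the recurrence; boundary conditions give:
  u_k = (1 − r^k) / (1 − r^N) = (1 − (7/2)^11) / (1 − (7/2)^12) = 790929878/2768256621.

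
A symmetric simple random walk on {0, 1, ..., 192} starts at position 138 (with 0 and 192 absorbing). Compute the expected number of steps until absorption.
E[τ | X_0 = 138] = 7452

Let v_k = E[τ | X_0 = k]. Boundary: v_0 = v_192 = 0. Recurrence: v_k = 1 + (v_{k-1} + v_{k+1})/2 for 1 ≤ k ≤ 191. The particular solution to v_k − (v_{k-1} + v_{k+1})/2 = 1 is v_k = −k^2. Adding homogeneous solution A + B k and matching boundaries gives v_k = k (192 − k). Substituting k = 138: v_138 = 138 · 54 = 7452.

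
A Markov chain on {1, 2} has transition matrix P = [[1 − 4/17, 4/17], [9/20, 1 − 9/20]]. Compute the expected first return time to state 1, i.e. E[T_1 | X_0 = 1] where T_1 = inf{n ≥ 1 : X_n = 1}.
E[T_1 | X_0 = 1] = 1/π_1 = 233/153

For an irreducible recurrent Markov chain with stationary distribution π, E[T_i | X_0 = i] = 1/π_i (Kac's formula). Here π_1 = (9/20)/(4/17 + 9/20) = (9/20)/(233/340) = 153/233, so E[T_1 | X_0 = 1] = 1/π_1 = (4/17 + 9/20)/(9/20) = (233/340)/(9/20) = 233/153.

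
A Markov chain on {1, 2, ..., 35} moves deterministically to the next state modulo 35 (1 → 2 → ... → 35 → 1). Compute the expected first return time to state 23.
E[T_23 | X_0 = 23] = 35

The chain cycles deterministically, so starting at state 23 it returns in exactly 35 steps. Equivalently, the stationary distribution is uniform π_j = 1/35 for every state j, so by Kac's formula E[T_23] = 1/π_23 = 35.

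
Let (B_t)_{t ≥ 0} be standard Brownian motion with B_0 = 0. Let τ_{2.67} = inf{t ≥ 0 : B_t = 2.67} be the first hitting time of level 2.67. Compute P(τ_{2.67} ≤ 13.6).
P(τ_{2.67} ≤ 13.6) = 2(1 − Φ(2.67/√13.6)) = 2(1 − Φ(0.7240)) ≈ 0.4691

By the reflection principle for standard BM, P(τ_b ≤ t) = 2 · P(B_t ≥ b). Since B_t ~ N(0, t), P(B_t ≥ 2.67) = 1 − Φ(2.67/√t) = 1 − Φ(2.67/√13.6) = 1 − Φ(0.7240) ≈ 0.23453. Doubling: P(τ_{2.67} ≤ 13.6) ≈ 2 · 0.23453 = 0.46906 ≈ 0.4691.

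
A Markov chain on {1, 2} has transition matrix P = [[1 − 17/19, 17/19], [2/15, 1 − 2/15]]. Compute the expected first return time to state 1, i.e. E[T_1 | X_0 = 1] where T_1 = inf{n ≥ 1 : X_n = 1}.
E[T_1 | X_0 = 1] = 1/π_1 = 293/38

For an irreducible recurrent Markov chain with stationary distribution π, E[T_i | X_0 = i] = 1/π_i (Kac's formula). Here π_1 = (2/15)/(17/19 + 2/15) = (2/15)/(293/285) = 38/293, so E[T_1 | X_0 = 1] = 1/π_1 = (17/19 + 2/15)/(2/15) = (293/285)/(2/15) = 293/38.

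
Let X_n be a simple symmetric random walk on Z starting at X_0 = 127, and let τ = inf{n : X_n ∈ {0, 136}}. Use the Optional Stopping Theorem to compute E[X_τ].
E[X_τ] = 127

X_n is a martingale and τ is a bounded-mean stopping time (indeed τ is finite a.s. with bounded expectation since the walk is in a bounded region). By the OST, E[X_τ] = E[X_0] = 127. Equivalently: E[X_τ] = 136 · P(hit 136 first) + 0 · P(hit 0 first) = 136 · (127/136) = 127.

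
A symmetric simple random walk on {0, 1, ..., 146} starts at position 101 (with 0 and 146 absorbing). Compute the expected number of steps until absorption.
E[τ | X_0 = 101] = 4545

Let v_k = E[τ | X_0 = k]. Boundary: v_0 = v_146 = 0. Recurrence: v_k = 1 + (v_{k-1} + v_{k+1})/2 for 1 ≤ k ≤ 145. The particular solution to v_k − (v_{k-1} + v_{k+1})/2 = 1 is v_k = −k^2. Adding homogeneous solution A + B k and matching boundaries gives v_k = k (146 − k). Substituting k = 101: v_101 = 101 · 45 = 4545.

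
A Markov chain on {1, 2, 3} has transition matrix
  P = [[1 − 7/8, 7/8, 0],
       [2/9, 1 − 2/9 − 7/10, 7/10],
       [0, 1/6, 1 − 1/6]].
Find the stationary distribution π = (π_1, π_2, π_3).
π = (40/859, 315/1718, 1323/1718)

This is a birth-death chain on three states, which satisfies detailed balance: π_1 · P_{12} = π_2 · P_{21} and π_2 · P_{23} = π_3 · P_{32}.
From π_1 · 7/8 = π_2 · 2/9: π_2/π_1 = (7/8)/(2/9) = 63/16.
From π_2 · 7/10 = π_3 · 1/6: π_3/π_2 = (7/10)/(1/6) = 21/5.
Take π_1 proportional to 1; then unnormalized π = (1, 63/16, 1323/80). Normalize by dividing by the sum 859/40:
  π = (40/859, 315/1718, 1323/1718).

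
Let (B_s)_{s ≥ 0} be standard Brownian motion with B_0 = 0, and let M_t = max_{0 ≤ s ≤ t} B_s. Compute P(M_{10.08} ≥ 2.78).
P(M_{10.08} ≥ 2.78) = 2·P(B_{10.08} ≥ 2.78) = 2(1 − Φ(2.78/√10.08)) ≈ 0.3812

By the reflection principle for Brownian motion, P(M_t ≥ a) = 2 · P(B_t ≥ a) for a ≥ 0. Since B_t ~ N(0, t), P(B_t ≥ 2.78) = 1 − Φ(2.78/√t) = 1 − Φ(2.78/√10.08) = 1 − Φ(0.8756). So
  P(M_{10.08} ≥ 2.78) = 2(1 − Φ(0.8756)) ≈ 0.3812.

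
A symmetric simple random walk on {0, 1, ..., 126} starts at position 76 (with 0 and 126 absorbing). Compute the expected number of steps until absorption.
E[τ | X_0 = 76] = 3800

Let v_k = E[τ | X_0 = k]. Boundary: v_0 = v_126 = 0. Recurrence: v_k = 1 + (v_{k-1} + v_{k+1})/2 for 1 ≤ k ≤ 125. The particular solution to v_k − (v_{k-1} + v_{k+1})/2 = 1 is v_k = −k^2. Adding homogeneous solution A + B k and matching boundaries gives v_k = k (126 − k). Substituting k = 76: v_76 = 76 · 50 = 3800.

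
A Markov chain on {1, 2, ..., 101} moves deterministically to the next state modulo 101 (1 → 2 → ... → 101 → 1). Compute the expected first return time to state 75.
E[T_75 | X_0 = 75] = 101

The chain cycles deterministically, so starting at state 75 it returns in exactly 101 steps. Equivalently, the stationary distribution is uniform π_j = 1/101 for every state j, so by Kac's formula E[T_75] = 1/π_75 = 101.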